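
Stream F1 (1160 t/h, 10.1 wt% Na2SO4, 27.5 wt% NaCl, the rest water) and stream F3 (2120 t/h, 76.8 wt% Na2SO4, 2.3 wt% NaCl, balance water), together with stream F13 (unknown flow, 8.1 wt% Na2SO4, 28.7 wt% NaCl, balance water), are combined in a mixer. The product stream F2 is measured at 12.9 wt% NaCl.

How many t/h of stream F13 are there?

Let F13 be the unknown flow. Total out = 3280 + F13.
NaCl balance: 367.76 + 0.287·F13 = 0.129·(3280 + F13)
(0.287 − 0.129)·F13 = 0.129×3280 − 367.76 = 55.36
F13 = 55.36 / 0.158 = 350.38 t/h

350.4 t/h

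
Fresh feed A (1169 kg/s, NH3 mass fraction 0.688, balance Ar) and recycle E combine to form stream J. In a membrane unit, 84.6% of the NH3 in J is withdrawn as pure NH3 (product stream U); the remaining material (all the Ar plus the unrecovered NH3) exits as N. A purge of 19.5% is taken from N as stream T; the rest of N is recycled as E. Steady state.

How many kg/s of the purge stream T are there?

Ar enters only via A and leaves only via the purge: 1169×0.312 = 0.195×(Ar in N), and the membrane unit passes all Ar, so Ar in J = Ar in N = 1870.4 kg/s.
NH3 in J: m_A = 1169×0.688 + (1−0.195)·(1−0.846)·m_A, so m_A = 804.27/0.8760 = 918.09 kg/s.
N = (1−0.846)×918.09 + 1870.4 = 2011.8 kg/s.
Purge T = 0.195×2011.8 = 392.3 kg/s.

392.3 kg/s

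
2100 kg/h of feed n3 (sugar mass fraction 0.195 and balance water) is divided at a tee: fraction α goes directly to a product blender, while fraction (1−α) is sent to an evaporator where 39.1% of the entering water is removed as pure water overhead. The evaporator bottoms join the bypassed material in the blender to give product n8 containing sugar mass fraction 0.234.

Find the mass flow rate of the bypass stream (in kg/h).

988 kg/h

All 2100×0.195 = 409.5 kg/h of sugar reaches n8, so n8 = 409.5/0.234 = 1750 kg/h and vapour = 350 kg/h.
The evaporator receives (1−α)·2100 of feed at 0.805 water and removes 0.391 of that water:
0.391×0.805×(1−α)×2100 = 350
(1−α) = 350/660.99 = 0.5295;  α = 0.4705.
Bypass flow = 0.4705×2100 = 988.02 kg/h.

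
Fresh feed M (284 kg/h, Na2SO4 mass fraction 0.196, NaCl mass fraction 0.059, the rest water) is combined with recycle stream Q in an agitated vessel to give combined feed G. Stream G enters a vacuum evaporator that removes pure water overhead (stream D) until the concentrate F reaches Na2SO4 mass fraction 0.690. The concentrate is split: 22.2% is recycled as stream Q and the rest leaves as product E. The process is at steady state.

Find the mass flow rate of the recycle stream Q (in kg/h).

23.02 kg/h

Overall Na2SO4 balance (none leaves overhead): Na2SO4 in fresh feed = Na2SO4 in product, i.e. 284×0.196 = (1−0.222)·F·0.690.
F = 55.664/(0.690×0.778) = 103.69 kg/h.
Recycle Q = 0.222×103.69 = 23.02 kg/h.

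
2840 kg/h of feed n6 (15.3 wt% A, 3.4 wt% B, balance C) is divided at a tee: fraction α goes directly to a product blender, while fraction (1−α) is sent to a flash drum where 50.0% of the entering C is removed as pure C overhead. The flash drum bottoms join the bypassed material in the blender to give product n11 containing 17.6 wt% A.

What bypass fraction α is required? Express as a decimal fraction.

All 2840×0.153 = 434.52 kg/h of A reaches n11, so n11 = 434.52/0.176 = 2468.9 kg/h and vapour = 371.14 kg/h.
The evaporator receives (1−α)·2840 of feed at 0.813 C and removes 0.500 of that C:
0.500×0.813×(1−α)×2840 = 371.14
(1−α) = 371.14/1154.5 = 0.3215;  α = 0.6785.

0.679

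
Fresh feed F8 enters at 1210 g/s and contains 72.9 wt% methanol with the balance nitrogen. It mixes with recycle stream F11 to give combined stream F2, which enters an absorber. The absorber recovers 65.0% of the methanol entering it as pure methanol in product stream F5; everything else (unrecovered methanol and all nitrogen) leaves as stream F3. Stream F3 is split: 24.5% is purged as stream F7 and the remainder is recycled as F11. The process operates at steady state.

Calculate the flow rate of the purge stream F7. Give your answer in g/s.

430.7 g/s

nitrogen enters only via F8 and leaves only via the purge: 1210×0.271 = 0.245×(nitrogen in F3), and the absorber passes all nitrogen, so nitrogen in F2 = nitrogen in F3 = 1338.4 g/s.
methanol in F2: m_A = 1210×0.729 + (1−0.245)·(1−0.650)·m_A, so m_A = 882.09/0.7358 = 1198.9 g/s.
F3 = (1−0.650)×1198.9 + 1338.4 = 1758 g/s.
Purge F7 = 0.245×1758 = 430.72 g/s.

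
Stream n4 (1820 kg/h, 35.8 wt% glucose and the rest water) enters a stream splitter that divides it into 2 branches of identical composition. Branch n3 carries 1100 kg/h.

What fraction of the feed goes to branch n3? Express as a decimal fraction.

Fraction to n3 = 1100/1820 = 0.6044.

0.604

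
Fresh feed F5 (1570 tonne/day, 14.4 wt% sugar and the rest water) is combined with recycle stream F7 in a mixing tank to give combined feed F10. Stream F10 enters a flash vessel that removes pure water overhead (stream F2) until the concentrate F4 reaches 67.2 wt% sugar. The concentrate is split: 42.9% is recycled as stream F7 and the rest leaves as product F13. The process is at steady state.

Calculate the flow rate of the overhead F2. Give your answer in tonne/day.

Overall sugar balance (none leaves overhead): sugar in fresh feed = sugar in product, i.e. 1570×0.144 = (1−0.429)·F4·0.672.
F4 = 226.08/(0.672×0.571) = 589.19 tonne/day.
Recycle F7 = 0.429×589.19 = 252.76 tonne/day.
Combined feed F10 = 1570 + 252.76 = 1822.8 tonne/day.
Overhead F2 = F10 − F4 = 1822.8 − 589.19 = 1233.6 tonne/day.

1234 tonne/day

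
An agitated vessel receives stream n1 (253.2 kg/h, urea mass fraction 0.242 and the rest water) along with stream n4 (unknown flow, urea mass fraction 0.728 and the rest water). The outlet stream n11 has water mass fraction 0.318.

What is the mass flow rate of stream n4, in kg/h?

Let n4 be the unknown flow. Total out = 253.2 + n4.
water balance: 191.93 + 0.272·n4 = 0.318·(253.2 + n4)
(0.272 − 0.318)·n4 = 0.318×253.2 − 191.93 = -111.41
n4 = -111.41 / -0.046 = 2421.9 kg/h

2422 kg/h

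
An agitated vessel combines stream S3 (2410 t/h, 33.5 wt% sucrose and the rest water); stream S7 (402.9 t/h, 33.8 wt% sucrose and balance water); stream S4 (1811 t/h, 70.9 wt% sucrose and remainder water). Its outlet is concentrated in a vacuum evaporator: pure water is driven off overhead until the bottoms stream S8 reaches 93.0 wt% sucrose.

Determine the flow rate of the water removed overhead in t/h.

sucrose entering = 2410×0.335 + 402.9×0.338 + 1811×0.709 = 2227.5 t/h.
All sucrose reports to S8, so S8 = 2227.5/0.930 = 2395.2 t/h.
Total feed = 4623.9 t/h; overhead = 4623.9 − 2395.2 = 2228.7 t/h.

2229 t/h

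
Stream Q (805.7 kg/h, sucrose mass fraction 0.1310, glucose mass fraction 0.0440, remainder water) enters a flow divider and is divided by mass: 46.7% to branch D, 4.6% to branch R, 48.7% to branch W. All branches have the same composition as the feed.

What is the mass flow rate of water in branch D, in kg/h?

310.4 kg/h

Branch D total = 0.467×805.7 = 376.26 kg/h.
water in D = 0.825×376.26 = 310.42 kg/h.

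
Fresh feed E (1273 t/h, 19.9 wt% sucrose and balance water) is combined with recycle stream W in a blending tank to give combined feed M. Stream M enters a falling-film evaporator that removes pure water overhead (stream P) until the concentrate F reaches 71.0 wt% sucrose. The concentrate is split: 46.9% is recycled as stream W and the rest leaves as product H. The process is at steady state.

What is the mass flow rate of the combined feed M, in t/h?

Overall sucrose balance (none leaves overhead): sucrose in fresh feed = sucrose in product, i.e. 1273×0.199 = (1−0.469)·F·0.710.
F = 253.33/(0.710×0.531) = 671.94 t/h.
Recycle W = 0.469×671.94 = 315.14 t/h.
Combined feed M = 1273 + 315.14 = 1588.1 t/h.

1588 t/h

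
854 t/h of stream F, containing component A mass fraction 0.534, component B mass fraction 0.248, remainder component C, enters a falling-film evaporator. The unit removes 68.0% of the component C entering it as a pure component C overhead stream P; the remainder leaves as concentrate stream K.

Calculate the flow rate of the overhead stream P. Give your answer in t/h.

126.6 t/h

component C entering = 854×0.218 = 186.17 t/h; overhead removed = 0.680×186.17 = 126.6 t/h.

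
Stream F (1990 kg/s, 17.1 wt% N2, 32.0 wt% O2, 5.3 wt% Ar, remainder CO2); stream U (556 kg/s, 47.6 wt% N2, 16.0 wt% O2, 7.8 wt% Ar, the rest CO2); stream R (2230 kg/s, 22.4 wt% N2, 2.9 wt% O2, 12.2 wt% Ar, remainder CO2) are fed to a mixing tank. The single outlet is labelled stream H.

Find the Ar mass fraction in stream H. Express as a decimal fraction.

0.088

Total flow out = 1990 + 556 + 2230 = 4776 kg/s.
Ar in = 1990×0.053 + 556×0.078 + 2230×0.122 = 420.9 kg/s.
Ar mass fraction in H = 420.9/4776 = 0.088.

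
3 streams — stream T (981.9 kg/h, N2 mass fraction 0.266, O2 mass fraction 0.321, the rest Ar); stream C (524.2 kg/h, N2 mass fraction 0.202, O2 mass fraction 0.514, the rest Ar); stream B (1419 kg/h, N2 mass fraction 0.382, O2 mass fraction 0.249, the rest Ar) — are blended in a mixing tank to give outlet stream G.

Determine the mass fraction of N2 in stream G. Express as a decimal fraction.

0.311

Total flow out = 981.9 + 524.2 + 1419 = 2925.1 kg/h.
N2 in = 981.9×0.266 + 524.2×0.202 + 1419×0.382 = 909.13 kg/h.
N2 mass fraction in G = 909.13/2925.1 = 0.311.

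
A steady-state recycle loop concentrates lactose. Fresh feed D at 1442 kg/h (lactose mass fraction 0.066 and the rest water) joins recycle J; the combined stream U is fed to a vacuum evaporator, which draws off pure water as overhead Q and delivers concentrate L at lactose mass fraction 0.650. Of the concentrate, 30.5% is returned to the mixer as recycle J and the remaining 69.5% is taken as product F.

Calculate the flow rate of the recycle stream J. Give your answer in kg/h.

64.26 kg/h

Overall lactose balance (none leaves overhead): lactose in fresh feed = lactose in product, i.e. 1442×0.066 = (1−0.305)·L·0.650.
L = 95.172/(0.650×0.695) = 210.67 kg/h.
Recycle J = 0.305×210.67 = 64.256 kg/h.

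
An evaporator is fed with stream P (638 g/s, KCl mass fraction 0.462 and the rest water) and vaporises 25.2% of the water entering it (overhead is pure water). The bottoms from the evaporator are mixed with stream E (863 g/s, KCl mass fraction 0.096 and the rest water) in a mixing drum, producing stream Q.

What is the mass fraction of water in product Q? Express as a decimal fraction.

0.733

Vapour removed = 0.252×0.538×638 = 86.497 g/s; concentrate = 551.5 g/s.
water reaching the mixer = 256.75 (from concentrate) + 863×0.904 = 1036.9 g/s.
Product flow = 551.5 + 863 = 1414.5 g/s; water fraction = 0.733.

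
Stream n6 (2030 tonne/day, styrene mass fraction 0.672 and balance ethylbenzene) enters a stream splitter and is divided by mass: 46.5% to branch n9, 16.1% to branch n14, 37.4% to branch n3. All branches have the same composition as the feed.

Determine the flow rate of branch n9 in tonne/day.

944 tonne/day

Branch n9 flow = 0.465×2030 = 943.95 tonne/day.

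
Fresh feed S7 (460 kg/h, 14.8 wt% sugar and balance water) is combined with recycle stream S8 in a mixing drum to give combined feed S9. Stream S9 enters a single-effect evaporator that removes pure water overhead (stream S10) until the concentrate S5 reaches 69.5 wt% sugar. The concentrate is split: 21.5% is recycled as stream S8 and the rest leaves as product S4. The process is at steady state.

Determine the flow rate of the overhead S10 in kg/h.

Overall sugar balance (none leaves overhead): sugar in fresh feed = sugar in product, i.e. 460×0.148 = (1−0.215)·S5·0.695.
S5 = 68.08/(0.695×0.785) = 124.79 kg/h.
Recycle S8 = 0.215×124.79 = 26.829 kg/h.
Combined feed S9 = 460 + 26.829 = 486.83 kg/h.
Overhead S10 = S9 − S5 = 486.83 − 124.79 = 362.04 kg/h.

362 kg/h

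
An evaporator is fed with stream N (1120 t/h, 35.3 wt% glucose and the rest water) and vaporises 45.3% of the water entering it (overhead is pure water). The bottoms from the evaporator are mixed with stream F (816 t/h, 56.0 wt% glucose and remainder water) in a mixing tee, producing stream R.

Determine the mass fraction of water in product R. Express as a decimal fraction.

0.470

Vapour removed = 0.453×0.647×1120 = 328.26 t/h; concentrate = 791.74 t/h.
water reaching the mixer = 396.38 (from concentrate) + 816×0.440 = 755.42 t/h.
Product flow = 791.74 + 816 = 1607.7 t/h; water fraction = 0.470.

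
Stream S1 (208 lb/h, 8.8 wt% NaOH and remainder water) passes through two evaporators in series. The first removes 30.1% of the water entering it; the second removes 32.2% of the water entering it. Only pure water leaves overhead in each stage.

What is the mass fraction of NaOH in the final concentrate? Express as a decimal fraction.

0.169

water in feed = 208×0.912 = 189.7 lb/h.
After stage 1: water left = (1−0.301)×189.7 = 132.6; stream total = 150.9 lb/h.
After stage 2: water left = (1−0.322)×132.6 = 89.901; final concentrate = 108.21 lb/h.
NaOH fraction = 18.304/108.21 = 0.169.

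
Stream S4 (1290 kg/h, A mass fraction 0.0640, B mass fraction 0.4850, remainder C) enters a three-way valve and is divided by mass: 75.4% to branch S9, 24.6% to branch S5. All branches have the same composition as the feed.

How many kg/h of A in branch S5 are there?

Branch S5 total = 0.246×1290 = 317.34 kg/h.
A in S5 = 0.064×317.34 = 20.31 kg/h.

20.31 kg/h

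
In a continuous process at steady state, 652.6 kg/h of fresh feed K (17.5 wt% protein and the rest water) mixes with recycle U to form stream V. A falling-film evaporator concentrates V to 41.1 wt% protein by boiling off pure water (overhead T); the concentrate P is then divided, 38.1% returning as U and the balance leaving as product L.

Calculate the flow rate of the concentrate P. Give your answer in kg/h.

448.9 kg/h

Overall protein balance (none leaves overhead): protein in fresh feed = protein in product, i.e. 652.6×0.175 = (1−0.381)·P·0.411.
P = 114.2/(0.411×0.619) = 448.9 kg/h.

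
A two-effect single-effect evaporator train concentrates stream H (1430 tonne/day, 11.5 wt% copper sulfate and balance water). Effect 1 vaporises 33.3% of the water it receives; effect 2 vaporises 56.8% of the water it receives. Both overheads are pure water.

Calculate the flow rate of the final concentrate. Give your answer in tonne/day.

529.1 tonne/day

water in feed = 1430×0.885 = 1265.5 tonne/day.
After stage 1: water left = (1−0.333)×1265.5 = 844.12; stream total = 1008.6 tonne/day.
After stage 2: water left = (1−0.568)×844.12 = 364.66; final concentrate = 529.11 tonne/day.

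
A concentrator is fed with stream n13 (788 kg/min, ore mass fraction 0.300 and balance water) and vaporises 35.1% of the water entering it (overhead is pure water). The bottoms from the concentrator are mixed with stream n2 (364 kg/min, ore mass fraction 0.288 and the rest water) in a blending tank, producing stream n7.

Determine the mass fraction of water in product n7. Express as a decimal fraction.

0.644

Vapour removed = 0.351×0.700×788 = 193.61 kg/min; concentrate = 594.39 kg/min.
water reaching the mixer = 357.99 (from concentrate) + 364×0.712 = 617.16 kg/min.
Product flow = 594.39 + 364 = 958.39 kg/min; water fraction = 0.644.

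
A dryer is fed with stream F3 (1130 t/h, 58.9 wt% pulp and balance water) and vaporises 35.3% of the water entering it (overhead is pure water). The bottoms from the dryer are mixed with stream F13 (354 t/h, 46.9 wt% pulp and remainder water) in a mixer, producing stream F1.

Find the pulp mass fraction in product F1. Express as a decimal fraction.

Vapour removed = 0.353×0.411×1130 = 163.94 t/h; concentrate = 966.06 t/h.
pulp reaching the mixer = 665.57 (from concentrate) + 354×0.469 = 831.6 t/h.
Product flow = 966.06 + 354 = 1320.1 t/h; pulp fraction = 0.630.

0.630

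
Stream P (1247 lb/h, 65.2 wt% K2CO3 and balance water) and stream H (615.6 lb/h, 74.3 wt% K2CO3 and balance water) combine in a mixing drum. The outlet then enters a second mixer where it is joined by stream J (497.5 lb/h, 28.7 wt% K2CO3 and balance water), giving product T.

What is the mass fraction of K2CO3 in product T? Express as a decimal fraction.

0.599

Overall, product flow = 2360.1 lb/h.
K2CO3 in = 1247×0.652 + 615.6×0.743 + 497.5×0.287 = 1413.2 lb/h.
K2CO3 fraction in T = 0.599.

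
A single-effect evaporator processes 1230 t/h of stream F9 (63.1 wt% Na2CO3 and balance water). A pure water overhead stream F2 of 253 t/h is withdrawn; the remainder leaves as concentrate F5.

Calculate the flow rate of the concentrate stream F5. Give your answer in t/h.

Concentrate = 1230 − 253 = 977 t/h.

977 t/h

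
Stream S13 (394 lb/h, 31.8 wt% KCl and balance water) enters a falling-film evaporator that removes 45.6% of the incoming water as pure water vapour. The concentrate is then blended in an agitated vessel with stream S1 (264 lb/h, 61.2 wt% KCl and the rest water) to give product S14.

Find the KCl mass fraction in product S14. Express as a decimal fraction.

Vapour removed = 0.456×0.682×394 = 122.53 lb/h; concentrate = 271.47 lb/h.
KCl reaching the mixer = 125.29 (from concentrate) + 264×0.612 = 286.86 lb/h.
Product flow = 271.47 + 264 = 535.47 lb/h; KCl fraction = 0.5357.

0.5357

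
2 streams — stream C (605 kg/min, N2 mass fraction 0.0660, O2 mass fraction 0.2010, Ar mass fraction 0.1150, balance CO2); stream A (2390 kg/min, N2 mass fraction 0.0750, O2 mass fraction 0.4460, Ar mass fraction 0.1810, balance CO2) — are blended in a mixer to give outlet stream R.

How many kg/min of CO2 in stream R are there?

CO2 out = CO2 in = 605×0.618 + 2390×0.298 = 1086.1 kg/min.

1086 kg/min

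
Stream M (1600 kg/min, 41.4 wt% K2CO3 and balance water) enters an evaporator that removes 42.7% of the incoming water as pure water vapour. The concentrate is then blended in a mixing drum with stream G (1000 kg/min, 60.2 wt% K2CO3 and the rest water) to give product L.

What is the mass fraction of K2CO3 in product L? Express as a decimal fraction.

Vapour removed = 0.427×0.586×1600 = 400.36 kg/min; concentrate = 1199.6 kg/min.
K2CO3 reaching the mixer = 662.4 (from concentrate) + 1000×0.602 = 1264.4 kg/min.
Product flow = 1199.6 + 1000 = 2199.6 kg/min; K2CO3 fraction = 0.575.

0.575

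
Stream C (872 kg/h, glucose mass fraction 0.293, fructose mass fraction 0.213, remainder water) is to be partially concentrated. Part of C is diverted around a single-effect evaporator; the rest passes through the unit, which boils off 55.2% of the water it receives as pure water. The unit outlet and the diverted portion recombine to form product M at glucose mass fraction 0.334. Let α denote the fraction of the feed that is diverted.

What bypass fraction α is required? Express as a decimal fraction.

0.550

All 872×0.293 = 255.5 kg/h of glucose reaches M, so M = 255.5/0.334 = 764.96 kg/h and vapour = 107.04 kg/h.
The evaporator receives (1−α)·872 of feed at 0.494 water and removes 0.552 of that water:
0.552×0.494×(1−α)×872 = 107.04
(1−α) = 107.04/237.78 = 0.4502;  α = 0.5498.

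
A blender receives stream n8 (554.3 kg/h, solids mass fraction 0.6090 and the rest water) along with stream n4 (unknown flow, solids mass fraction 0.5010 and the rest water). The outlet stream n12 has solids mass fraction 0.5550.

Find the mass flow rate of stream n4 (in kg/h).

Let n4 be the unknown flow. Total out = 554.3 + n4.
solids balance: 337.57 + 0.501·n4 = 0.555·(554.3 + n4)
(0.501 − 0.555)·n4 = 0.555×554.3 − 337.57 = -29.932
n4 = -29.932 / -0.054 = 554.3 kg/h

554.3 kg/h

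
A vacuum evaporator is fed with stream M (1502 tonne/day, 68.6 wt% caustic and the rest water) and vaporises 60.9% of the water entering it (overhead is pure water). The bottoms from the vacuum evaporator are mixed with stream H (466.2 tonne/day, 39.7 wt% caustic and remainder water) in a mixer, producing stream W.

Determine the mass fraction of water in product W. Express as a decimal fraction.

Vapour removed = 0.609×0.314×1502 = 287.22 tonne/day; concentrate = 1214.8 tonne/day.
water reaching the mixer = 184.41 (from concentrate) + 466.2×0.603 = 465.53 tonne/day.
Product flow = 1214.8 + 466.2 = 1681 tonne/day; water fraction = 0.277.

0.277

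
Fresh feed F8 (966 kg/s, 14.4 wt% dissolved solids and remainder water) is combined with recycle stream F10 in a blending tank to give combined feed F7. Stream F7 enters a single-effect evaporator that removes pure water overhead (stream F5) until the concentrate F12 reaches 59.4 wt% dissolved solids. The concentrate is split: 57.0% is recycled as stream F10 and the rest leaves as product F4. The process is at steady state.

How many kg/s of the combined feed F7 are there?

1276 kg/s

Overall dissolved solids balance (none leaves overhead): dissolved solids in fresh feed = dissolved solids in product, i.e. 966×0.144 = (1−0.570)·F12·0.594.
F12 = 139.1/(0.594×0.430) = 544.61 kg/s.
Recycle F10 = 0.570×544.61 = 310.43 kg/s.
Combined feed F7 = 966 + 310.43 = 1276.4 kg/s.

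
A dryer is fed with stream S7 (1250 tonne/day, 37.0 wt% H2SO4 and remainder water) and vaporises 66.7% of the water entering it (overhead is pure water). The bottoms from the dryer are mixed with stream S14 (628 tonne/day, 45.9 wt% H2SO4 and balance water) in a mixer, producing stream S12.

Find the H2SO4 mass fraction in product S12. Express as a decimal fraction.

Vapour removed = 0.667×0.630×1250 = 525.26 tonne/day; concentrate = 724.74 tonne/day.
H2SO4 reaching the mixer = 462.5 (from concentrate) + 628×0.459 = 750.75 tonne/day.
Product flow = 724.74 + 628 = 1352.7 tonne/day; H2SO4 fraction = 0.5550.

0.5550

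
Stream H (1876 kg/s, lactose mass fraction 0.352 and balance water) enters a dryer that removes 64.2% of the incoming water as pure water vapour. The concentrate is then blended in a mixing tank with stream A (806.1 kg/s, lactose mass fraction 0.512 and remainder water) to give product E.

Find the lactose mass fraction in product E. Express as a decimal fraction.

0.564

Vapour removed = 0.642×0.648×1876 = 780.45 kg/s; concentrate = 1095.6 kg/s.
lactose reaching the mixer = 660.35 (from concentrate) + 806.1×0.512 = 1073.1 kg/s.
Product flow = 1095.6 + 806.1 = 1901.7 kg/s; lactose fraction = 0.564.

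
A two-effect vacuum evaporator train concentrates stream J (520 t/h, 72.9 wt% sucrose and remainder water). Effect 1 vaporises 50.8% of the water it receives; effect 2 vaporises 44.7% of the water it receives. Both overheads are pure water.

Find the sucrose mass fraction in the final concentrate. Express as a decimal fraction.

water in feed = 520×0.271 = 140.92 t/h.
After stage 1: water left = (1−0.508)×140.92 = 69.333; stream total = 448.41 t/h.
After stage 2: water left = (1−0.447)×69.333 = 38.341; final concentrate = 417.42 t/h.
sucrose fraction = 379.08/417.42 = 0.908.

0.908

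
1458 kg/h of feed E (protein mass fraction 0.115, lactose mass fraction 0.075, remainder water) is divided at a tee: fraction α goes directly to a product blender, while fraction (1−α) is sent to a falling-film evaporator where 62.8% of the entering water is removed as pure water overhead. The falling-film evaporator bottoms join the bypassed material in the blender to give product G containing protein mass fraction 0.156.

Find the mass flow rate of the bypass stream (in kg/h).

704.7 kg/h

All 1458×0.115 = 167.67 kg/h of protein reaches G, so G = 167.67/0.156 = 1074.8 kg/h and vapour = 383.19 kg/h.
The evaporator receives (1−α)·1458 of feed at 0.810 water and removes 0.628 of that water:
0.628×0.810×(1−α)×1458 = 383.19
(1−α) = 383.19/741.66 = 0.5167;  α = 0.4833.
Bypass flow = 0.4833×1458 = 704.69 kg/h.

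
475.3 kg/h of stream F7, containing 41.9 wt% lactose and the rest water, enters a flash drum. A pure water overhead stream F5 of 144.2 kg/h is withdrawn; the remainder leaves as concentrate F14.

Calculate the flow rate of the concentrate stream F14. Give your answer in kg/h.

331.1 kg/h

Concentrate = 475.3 − 144.2 = 331.1 kg/h.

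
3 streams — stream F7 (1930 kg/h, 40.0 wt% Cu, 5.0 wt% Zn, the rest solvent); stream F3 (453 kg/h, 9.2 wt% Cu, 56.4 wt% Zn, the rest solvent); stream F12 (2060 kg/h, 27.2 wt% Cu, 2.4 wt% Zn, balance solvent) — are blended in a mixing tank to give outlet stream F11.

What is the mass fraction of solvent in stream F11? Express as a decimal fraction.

Total flow out = 1930 + 453 + 2060 = 4443 kg/h.
solvent in = 1930×0.550 + 453×0.344 + 2060×0.704 = 2667.6 kg/h.
solvent mass fraction in F11 = 2667.6/4443 = 0.6004.

0.6004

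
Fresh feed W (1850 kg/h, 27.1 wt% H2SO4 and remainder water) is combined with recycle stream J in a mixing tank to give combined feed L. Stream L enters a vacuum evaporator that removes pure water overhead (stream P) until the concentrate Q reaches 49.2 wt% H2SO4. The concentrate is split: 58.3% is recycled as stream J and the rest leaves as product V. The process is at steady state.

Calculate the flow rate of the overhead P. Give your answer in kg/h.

Overall H2SO4 balance (none leaves overhead): H2SO4 in fresh feed = H2SO4 in product, i.e. 1850×0.271 = (1−0.583)·Q·0.492.
Q = 501.35/(0.492×0.417) = 2443.7 kg/h.
Recycle J = 0.583×2443.7 = 1424.7 kg/h.
Combined feed L = 1850 + 1424.7 = 3274.7 kg/h.
Overhead P = L − Q = 3274.7 − 2443.7 = 831 kg/h.

831 kg/h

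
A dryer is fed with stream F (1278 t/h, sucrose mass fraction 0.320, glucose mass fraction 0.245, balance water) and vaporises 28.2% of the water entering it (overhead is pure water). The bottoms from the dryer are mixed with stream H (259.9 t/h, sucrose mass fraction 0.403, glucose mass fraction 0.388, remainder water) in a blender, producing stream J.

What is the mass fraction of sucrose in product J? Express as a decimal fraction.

0.372

Vapour removed = 0.282×0.435×1278 = 156.77 t/h; concentrate = 1121.2 t/h.
sucrose reaching the mixer = 408.96 (from concentrate) + 259.9×0.403 = 513.7 t/h.
Product flow = 1121.2 + 259.9 = 1381.1 t/h; sucrose fraction = 0.372.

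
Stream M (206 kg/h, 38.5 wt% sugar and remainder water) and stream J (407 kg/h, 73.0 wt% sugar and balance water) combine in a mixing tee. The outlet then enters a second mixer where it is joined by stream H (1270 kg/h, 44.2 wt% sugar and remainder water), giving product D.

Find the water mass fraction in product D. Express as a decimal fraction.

0.502

Overall, product flow = 1883 kg/h.
water in = 206×0.615 + 407×0.270 + 1270×0.558 = 945.24 kg/h.
water fraction in D = 0.502.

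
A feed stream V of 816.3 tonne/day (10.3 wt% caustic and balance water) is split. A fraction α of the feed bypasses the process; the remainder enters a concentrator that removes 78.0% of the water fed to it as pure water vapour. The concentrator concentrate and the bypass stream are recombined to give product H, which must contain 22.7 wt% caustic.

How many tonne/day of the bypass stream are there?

179 tonne/day

All 816.3×0.103 = 84.079 tonne/day of caustic reaches H, so H = 84.079/0.227 = 370.39 tonne/day and vapour = 445.91 tonne/day.
The evaporator receives (1−α)·816.3 of feed at 0.897 water and removes 0.780 of that water:
0.780×0.897×(1−α)×816.3 = 445.91
(1−α) = 445.91/571.13 = 0.7807;  α = 0.2193.
Bypass flow = 0.2193×816.3 = 178.98 tonne/day.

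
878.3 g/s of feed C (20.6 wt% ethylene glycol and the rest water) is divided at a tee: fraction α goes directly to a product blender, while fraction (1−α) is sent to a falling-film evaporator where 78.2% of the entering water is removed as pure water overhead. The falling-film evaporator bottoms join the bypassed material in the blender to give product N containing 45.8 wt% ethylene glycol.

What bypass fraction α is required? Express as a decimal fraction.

All 878.3×0.206 = 180.93 g/s of ethylene glycol reaches N, so N = 180.93/0.458 = 395.04 g/s and vapour = 483.26 g/s.
The evaporator receives (1−α)·878.3 of feed at 0.794 water and removes 0.782 of that water:
0.782×0.794×(1−α)×878.3 = 483.26
(1−α) = 483.26/545.34 = 0.8862;  α = 0.1138.

0.114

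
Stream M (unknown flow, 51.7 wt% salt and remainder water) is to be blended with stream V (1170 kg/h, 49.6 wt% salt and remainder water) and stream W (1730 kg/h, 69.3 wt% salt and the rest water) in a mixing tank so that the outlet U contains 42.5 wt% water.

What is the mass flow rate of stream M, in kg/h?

1926 kg/h

Let M be the unknown flow. Total out = 2900 + M.
water balance: 1120.8 + 0.483·M = 0.425·(2900 + M)
(0.483 − 0.425)·M = 0.425×2900 − 1120.8 = 111.71
M = 111.71 / 0.058 = 1926 kg/h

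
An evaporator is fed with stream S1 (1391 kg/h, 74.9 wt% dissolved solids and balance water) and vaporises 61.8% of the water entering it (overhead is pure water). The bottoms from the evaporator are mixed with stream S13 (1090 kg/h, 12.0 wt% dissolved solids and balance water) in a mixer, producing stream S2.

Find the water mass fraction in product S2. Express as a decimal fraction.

Vapour removed = 0.618×0.251×1391 = 215.77 kg/h; concentrate = 1175.2 kg/h.
water reaching the mixer = 133.37 (from concentrate) + 1090×0.880 = 1092.6 kg/h.
Product flow = 1175.2 + 1090 = 2265.2 kg/h; water fraction = 0.482.

0.482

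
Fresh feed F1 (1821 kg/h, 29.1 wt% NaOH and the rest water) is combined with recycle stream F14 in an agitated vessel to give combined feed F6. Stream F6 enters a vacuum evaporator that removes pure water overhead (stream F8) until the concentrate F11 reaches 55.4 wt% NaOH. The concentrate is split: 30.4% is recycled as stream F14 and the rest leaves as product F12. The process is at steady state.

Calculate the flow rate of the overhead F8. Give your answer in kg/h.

864.5 kg/h

Overall NaOH balance (none leaves overhead): NaOH in fresh feed = NaOH in product, i.e. 1821×0.291 = (1−0.304)·F11·0.554.
F11 = 529.91/(0.554×0.696) = 1374.3 kg/h.
Recycle F14 = 0.304×1374.3 = 417.79 kg/h.
Combined feed F6 = 1821 + 417.79 = 2238.8 kg/h.
Overhead F8 = F6 − F11 = 2238.8 − 1374.3 = 864.48 kg/h.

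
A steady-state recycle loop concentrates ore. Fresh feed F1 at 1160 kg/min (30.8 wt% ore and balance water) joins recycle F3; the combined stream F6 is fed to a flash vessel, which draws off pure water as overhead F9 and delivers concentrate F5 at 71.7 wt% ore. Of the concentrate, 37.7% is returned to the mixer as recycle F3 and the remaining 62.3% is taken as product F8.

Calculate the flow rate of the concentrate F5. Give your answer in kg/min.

Overall ore balance (none leaves overhead): ore in fresh feed = ore in product, i.e. 1160×0.308 = (1−0.377)·F5·0.717.
F5 = 357.28/(0.717×0.623) = 799.84 kg/min.

799.8 kg/min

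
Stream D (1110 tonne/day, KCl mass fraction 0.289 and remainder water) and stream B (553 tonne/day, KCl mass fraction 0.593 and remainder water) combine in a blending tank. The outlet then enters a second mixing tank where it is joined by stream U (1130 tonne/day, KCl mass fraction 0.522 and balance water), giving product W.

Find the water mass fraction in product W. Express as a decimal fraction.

Overall, product flow = 2793 tonne/day.
water in = 1110×0.711 + 553×0.407 + 1130×0.478 = 1554.4 tonne/day.
water fraction in W = 0.557.

0.557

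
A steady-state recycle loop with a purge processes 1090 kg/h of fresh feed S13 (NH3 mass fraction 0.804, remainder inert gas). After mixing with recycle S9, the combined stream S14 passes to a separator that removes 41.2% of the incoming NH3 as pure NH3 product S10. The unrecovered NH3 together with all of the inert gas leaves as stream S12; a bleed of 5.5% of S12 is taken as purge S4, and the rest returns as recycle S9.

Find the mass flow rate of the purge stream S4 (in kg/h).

inert gas enters only via S13 and leaves only via the purge: 1090×0.196 = 0.055×(inert gas in S12), and the separator passes all inert gas, so inert gas in S14 = inert gas in S12 = 3884.4 kg/h.
NH3 in S14: m_A = 1090×0.804 + (1−0.055)·(1−0.412)·m_A, so m_A = 876.36/0.4443 = 1972.3 kg/h.
S12 = (1−0.412)×1972.3 + 3884.4 = 5044.1 kg/h.
Purge S4 = 0.055×5044.1 = 277.42 kg/h.

277.4 kg/h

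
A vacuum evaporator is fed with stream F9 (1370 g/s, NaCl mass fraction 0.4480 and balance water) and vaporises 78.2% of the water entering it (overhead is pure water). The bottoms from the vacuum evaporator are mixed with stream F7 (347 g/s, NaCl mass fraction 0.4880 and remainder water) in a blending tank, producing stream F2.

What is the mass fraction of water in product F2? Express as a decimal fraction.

0.3043

Vapour removed = 0.782×0.552×1370 = 591.38 g/s; concentrate = 778.62 g/s.
water reaching the mixer = 164.86 (from concentrate) + 347×0.512 = 342.52 g/s.
Product flow = 778.62 + 347 = 1125.6 g/s; water fraction = 0.3043.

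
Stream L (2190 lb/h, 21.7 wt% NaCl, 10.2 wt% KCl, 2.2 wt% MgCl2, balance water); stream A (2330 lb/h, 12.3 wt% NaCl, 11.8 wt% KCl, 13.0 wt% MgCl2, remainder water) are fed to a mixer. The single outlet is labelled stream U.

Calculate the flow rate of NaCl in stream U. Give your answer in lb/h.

761.8 lb/h

NaCl out = NaCl in = 2190×0.217 + 2330×0.123 = 761.82 lb/h.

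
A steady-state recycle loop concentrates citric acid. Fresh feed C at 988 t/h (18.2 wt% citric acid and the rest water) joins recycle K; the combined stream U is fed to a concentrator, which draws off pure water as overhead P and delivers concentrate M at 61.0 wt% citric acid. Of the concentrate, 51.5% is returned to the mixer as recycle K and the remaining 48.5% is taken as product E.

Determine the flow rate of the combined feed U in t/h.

Overall citric acid balance (none leaves overhead): citric acid in fresh feed = citric acid in product, i.e. 988×0.182 = (1−0.515)·M·0.610.
M = 179.82/(0.610×0.485) = 607.79 t/h.
Recycle K = 0.515×607.79 = 313.01 t/h.
Combined feed U = 988 + 313.01 = 1301 t/h.

1301 t/h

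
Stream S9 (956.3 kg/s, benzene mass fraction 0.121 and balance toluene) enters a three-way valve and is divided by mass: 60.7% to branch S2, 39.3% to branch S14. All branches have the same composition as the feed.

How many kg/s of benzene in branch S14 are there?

45.47 kg/s

Branch S14 total = 0.393×956.3 = 375.83 kg/s.
benzene in S14 = 0.121×375.83 = 45.475 kg/s.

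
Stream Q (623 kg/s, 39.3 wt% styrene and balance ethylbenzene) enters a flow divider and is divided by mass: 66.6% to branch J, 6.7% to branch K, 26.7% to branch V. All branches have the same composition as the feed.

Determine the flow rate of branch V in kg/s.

Branch V flow = 0.267×623 = 166.34 kg/s.

166.3 kg/s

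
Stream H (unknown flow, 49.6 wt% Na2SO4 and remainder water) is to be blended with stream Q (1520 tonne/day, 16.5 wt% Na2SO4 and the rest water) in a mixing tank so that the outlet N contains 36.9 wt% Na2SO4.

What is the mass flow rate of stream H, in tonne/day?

Let H be the unknown flow. Total out = 1520 + H.
Na2SO4 balance: 250.8 + 0.496·H = 0.369·(1520 + H)
(0.496 − 0.369)·H = 0.369×1520 − 250.8 = 310.08
H = 310.08 / 0.127 = 2441.6 tonne/day

2442 tonne/day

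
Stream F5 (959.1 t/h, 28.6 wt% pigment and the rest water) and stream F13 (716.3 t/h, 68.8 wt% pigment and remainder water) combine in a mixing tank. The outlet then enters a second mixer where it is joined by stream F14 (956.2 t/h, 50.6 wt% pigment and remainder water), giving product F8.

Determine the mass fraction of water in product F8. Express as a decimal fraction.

Overall, product flow = 2631.6 t/h.
water in = 959.1×0.714 + 716.3×0.312 + 956.2×0.494 = 1380.6 t/h.
water fraction in F8 = 0.525.

0.525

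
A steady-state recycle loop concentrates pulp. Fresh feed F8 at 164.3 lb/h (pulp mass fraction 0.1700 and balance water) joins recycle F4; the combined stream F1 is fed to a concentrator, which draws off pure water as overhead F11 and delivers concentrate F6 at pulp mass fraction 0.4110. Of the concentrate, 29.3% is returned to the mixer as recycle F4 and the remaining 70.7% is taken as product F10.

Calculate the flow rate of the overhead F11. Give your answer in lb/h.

Overall pulp balance (none leaves overhead): pulp in fresh feed = pulp in product, i.e. 164.3×0.170 = (1−0.293)·F6·0.411.
F6 = 27.931/(0.411×0.707) = 96.123 lb/h.
Recycle F4 = 0.293×96.123 = 28.164 lb/h.
Combined feed F1 = 164.3 + 28.164 = 192.46 lb/h.
Overhead F11 = F1 − F6 = 192.46 − 96.123 = 96.341 lb/h.

96.34 lb/h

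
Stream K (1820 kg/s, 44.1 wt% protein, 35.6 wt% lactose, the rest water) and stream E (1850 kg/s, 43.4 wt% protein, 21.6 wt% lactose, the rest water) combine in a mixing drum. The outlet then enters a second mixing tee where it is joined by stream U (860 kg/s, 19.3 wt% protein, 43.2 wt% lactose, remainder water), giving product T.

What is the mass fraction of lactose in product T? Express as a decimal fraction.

Overall, product flow = 4530 kg/s.
lactose in = 1820×0.356 + 1850×0.216 + 860×0.432 = 1419 kg/s.
lactose fraction in T = 0.313.

0.313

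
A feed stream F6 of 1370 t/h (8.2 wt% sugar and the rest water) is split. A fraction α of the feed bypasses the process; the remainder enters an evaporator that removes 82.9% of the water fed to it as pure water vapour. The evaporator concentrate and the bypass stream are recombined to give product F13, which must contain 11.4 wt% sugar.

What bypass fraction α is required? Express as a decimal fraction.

All 1370×0.082 = 112.34 t/h of sugar reaches F13, so F13 = 112.34/0.114 = 985.44 t/h and vapour = 384.56 t/h.
The evaporator receives (1−α)·1370 of feed at 0.918 water and removes 0.829 of that water:
0.829×0.918×(1−α)×1370 = 384.56
(1−α) = 384.56/1042.6 = 0.3688;  α = 0.6312.

0.631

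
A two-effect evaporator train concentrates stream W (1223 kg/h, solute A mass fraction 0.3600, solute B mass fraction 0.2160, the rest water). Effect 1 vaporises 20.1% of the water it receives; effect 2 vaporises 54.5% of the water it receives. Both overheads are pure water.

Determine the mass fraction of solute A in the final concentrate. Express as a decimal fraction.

0.4931

water in feed = 1223×0.424 = 518.55 kg/h.
After stage 1: water left = (1−0.201)×518.55 = 414.32; stream total = 1118.8 kg/h.
After stage 2: water left = (1−0.545)×414.32 = 188.52; final concentrate = 892.96 kg/h.
solute A fraction = 440.28/892.96 = 0.4931.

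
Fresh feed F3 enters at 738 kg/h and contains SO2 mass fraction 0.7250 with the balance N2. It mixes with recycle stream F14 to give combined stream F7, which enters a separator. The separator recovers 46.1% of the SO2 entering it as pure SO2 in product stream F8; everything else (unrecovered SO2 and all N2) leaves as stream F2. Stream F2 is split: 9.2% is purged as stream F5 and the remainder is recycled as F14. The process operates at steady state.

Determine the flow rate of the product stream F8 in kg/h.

SO2 in F7: m_A = 738×0.725 + (1−0.092)·(1−0.461)·m_A, so m_A = 535.05/0.5106 = 1047.9 kg/h.
Product F8 = 0.461×1047.9 = 483.09 kg/h.

483.1 kg/h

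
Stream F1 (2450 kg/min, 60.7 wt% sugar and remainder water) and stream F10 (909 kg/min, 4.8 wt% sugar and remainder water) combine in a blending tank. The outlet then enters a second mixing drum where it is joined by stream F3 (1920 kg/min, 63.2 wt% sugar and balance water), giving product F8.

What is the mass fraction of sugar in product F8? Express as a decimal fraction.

Overall, product flow = 5279 kg/min.
sugar in = 2450×0.607 + 909×0.048 + 1920×0.632 = 2744.2 kg/min.
sugar fraction in F8 = 0.5198.

0.5198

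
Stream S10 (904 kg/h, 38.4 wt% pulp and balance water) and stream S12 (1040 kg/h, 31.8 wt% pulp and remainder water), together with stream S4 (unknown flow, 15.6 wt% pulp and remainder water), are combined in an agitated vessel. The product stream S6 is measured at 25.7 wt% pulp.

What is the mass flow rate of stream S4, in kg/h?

Let S4 be the unknown flow. Total out = 1944 + S4.
pulp balance: 677.86 + 0.156·S4 = 0.257·(1944 + S4)
(0.156 − 0.257)·S4 = 0.257×1944 − 677.86 = -178.25
S4 = -178.25 / -0.101 = 1764.8 kg/h

1765 kg/h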